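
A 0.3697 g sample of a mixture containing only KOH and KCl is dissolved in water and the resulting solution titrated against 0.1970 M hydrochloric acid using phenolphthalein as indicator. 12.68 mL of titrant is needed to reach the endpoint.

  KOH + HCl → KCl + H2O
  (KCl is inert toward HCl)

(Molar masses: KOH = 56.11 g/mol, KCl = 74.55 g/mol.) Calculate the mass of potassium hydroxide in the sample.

0.1402 g

n(HCl) = 0.01268 × 0.1970 = 2.498 × 10^-3 mol
Let x = n(KOH), y = n(KCl).
Titrant: 1x = 2.498 × 10^-3;  mass: 56.11x + 74.55y = 0.3697
Solving, x = 2.498 × 10^-3 mol, y = 3.079 × 10^-3 mol
mass of KOH = 2.498 × 10^-3 × 56.11 = 0.1402 g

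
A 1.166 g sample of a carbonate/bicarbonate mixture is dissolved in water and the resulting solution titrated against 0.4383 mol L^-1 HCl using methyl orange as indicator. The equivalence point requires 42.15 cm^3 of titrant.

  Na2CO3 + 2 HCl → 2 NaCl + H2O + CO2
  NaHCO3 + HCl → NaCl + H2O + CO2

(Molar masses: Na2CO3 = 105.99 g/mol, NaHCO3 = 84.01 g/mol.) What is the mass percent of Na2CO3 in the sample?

n(HCl) = 0.04215 × 0.4383 = 0.01847 mol
Let x = n(Na2CO3), y = n(NaHCO3).
Titrant: 2x + 1y = 0.01847;  mass: 105.99x + 84.01y = 1.166
Solving, x = 6.223 × 10^-3 mol, y = 6.028 × 10^-3 mol
mass of Na2CO3 = 6.223 × 10^-3 × 105.99 = 0.6596 g
% Na2CO3 = 0.6596 / 1.166 × 100 = 56.57 %

56.57 %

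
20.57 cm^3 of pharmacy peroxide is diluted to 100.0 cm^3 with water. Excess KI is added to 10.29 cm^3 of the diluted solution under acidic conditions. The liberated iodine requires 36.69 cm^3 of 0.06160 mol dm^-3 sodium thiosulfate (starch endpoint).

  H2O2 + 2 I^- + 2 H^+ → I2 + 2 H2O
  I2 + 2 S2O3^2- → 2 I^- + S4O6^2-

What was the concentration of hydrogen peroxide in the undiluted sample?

n(S2O3^2-) = 0.03669 × 0.06160 = 2.260 × 10^-3 mol
n(I2) = n(S2O3^2-)/2 = 1.130 × 10^-3 mol
n(H2O2) in the aliquot = 1.130 × 10^-3 mol (1:1 ratio)
[H2O2]_dilute = 1.130 × 10^-3 / 0.01029 = 0.1098 mol/L
[H2O2]_original = 0.1098 × 100.0/20.57 = 0.5339 mol/L

0.5339 mol/L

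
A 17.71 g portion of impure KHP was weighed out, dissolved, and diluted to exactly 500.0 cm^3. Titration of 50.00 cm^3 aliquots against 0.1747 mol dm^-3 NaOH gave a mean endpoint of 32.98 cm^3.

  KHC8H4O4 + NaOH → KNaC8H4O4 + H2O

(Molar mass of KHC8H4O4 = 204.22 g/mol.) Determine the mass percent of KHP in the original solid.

n(NaOH) per titration = 0.03298 × 0.1747 = 5.762 × 10^-3 mol
n(KHC8H4O4) in each aliquot = 5.762 × 10^-3 mol (1:1 ratio)
n(KHC8H4O4) in the whole flask = 5.762 × 10^-3 × 500.0/50.00 = 0.05762 mol
mass of KHC8H4O4 = 0.05762 × 204.22 = 11.77 g
% KHC8H4O4 = 11.77 / 17.71 × 100 = 66.44 %

66.44 %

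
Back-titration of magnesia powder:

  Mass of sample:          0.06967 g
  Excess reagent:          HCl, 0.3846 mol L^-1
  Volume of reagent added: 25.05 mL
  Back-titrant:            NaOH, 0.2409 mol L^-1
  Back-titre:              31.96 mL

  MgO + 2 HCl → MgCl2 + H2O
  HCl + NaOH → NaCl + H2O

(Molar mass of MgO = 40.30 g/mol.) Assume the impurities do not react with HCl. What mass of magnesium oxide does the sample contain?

0.03899 g

n(HCl) added = 0.02505 × 0.3846 = 9.634 × 10^-3 mol
n(NaOH) used in back-titration = 0.03196 × 0.2409 = 7.699 × 10^-3 mol
n(HCl) left over = 7.699 × 10^-3 mol (1:1 ratio)
n(HCl) consumed by analyte = 9.634 × 10^-3 − 7.699 × 10^-3 = 1.935 × 10^-3 mol
From the 1:2 ratio, n(MgO) = 1/2 × 1.935 × 10^-3 = 9.675 × 10^-4 mol
mass of MgO = 9.675 × 10^-4 × 40.30 = 0.03899 g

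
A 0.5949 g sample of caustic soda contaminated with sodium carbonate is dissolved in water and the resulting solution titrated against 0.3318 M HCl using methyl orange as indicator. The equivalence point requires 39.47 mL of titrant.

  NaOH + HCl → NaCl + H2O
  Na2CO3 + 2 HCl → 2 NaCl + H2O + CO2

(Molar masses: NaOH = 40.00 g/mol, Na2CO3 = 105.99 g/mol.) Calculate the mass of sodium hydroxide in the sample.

0.3051 g

n(HCl) = 0.03947 × 0.3318 = 0.01310 mol
Let x = n(NaOH), y = n(Na2CO3).
Titrant: 1x + 2y = 0.01310;  mass: 40.00x + 105.99y = 0.5949
Solving, x = 7.628 × 10^-3 mol, y = 2.734 × 10^-3 mol
mass of NaOH = 7.628 × 10^-3 × 40.00 = 0.3051 g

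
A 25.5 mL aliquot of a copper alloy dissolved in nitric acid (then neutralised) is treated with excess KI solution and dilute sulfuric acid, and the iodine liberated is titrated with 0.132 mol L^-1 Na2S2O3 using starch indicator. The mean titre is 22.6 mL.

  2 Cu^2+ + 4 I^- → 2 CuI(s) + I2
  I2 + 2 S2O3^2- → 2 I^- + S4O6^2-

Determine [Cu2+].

0.117 mol/L

n(S2O3^2-) = 0.0226 × 0.132 = 2.98 × 10^-3 mol
n(I2) = n(S2O3^2-)/2 = 1.49 × 10^-3 mol
From the 2:1 ratio, n(Cu2+) in the aliquot = 2/1 × 1.49 × 10^-3 = 2.98 × 10^-3 mol
[Cu2+] = 2.98 × 10^-3 / 0.0255 = 0.117 mol/L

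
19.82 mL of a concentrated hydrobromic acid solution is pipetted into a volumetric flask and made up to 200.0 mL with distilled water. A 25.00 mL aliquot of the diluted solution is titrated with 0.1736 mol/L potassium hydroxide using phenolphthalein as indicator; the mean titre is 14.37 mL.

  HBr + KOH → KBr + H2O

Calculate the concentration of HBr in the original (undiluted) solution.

n(KOH) = 0.01437 × 0.1736 = 2.495 × 10^-3 mol
n(HBr) in the aliquot = 2.495 × 10^-3 mol (1:1 ratio)
[HBr]_dilute = 2.495 × 10^-3 / 0.02500 = 0.09979 mol/L
Dilution factor = 200.0 / 19.82 = 10.09
[HBr]_stock = 0.09979 × 10.09 = 1.007 mol/L

1.007 mol/L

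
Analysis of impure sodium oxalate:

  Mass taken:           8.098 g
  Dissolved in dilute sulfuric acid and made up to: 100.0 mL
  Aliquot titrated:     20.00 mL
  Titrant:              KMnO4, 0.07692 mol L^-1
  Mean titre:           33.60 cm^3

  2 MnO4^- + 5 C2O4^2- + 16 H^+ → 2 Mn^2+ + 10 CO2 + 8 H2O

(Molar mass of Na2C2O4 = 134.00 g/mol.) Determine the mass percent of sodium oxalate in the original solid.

n(KMnO4) per titration = 0.03360 × 0.07692 = 2.585 × 10^-3 mol
From the 5:2 ratio, n(Na2C2O4) in each aliquot = 5/2 × 2.585 × 10^-3 = 6.461 × 10^-3 mol
n(Na2C2O4) in the whole flask = 6.461 × 10^-3 × 100.0/20.00 = 0.03231 mol
mass of Na2C2O4 = 0.03231 × 134.00 = 4.329 g
% Na2C2O4 = 4.329 / 8.098 × 100 = 53.46 %

53.46 %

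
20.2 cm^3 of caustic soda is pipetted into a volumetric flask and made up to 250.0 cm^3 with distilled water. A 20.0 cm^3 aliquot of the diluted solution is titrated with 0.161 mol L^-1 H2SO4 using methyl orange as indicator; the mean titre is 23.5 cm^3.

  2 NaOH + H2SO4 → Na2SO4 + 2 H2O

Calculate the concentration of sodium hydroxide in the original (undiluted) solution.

n(H2SO4) = 0.0235 × 0.161 = 3.78 × 10^-3 mol
From the 2:1 ratio, n(NaOH) in the aliquot = 2/1 × 3.78 × 10^-3 = 7.57 × 10^-3 mol
[NaOH]_dilute = 7.57 × 10^-3 / 0.0200 = 0.378 mol/L
Dilution factor = 250.0 / 20.2 = 12.38
[NaOH]_stock = 0.378 × 12.38 = 4.68 mol/L

4.68 mol/L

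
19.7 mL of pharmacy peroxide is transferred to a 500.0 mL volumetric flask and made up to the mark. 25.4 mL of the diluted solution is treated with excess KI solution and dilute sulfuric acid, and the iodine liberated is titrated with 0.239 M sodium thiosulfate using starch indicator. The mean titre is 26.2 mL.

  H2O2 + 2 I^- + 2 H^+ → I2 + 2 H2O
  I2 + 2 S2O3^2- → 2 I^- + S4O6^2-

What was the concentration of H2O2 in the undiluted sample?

3.13 M

n(S2O3^2-) = 0.0262 × 0.239 = 6.26 × 10^-3 mol
n(I2) = n(S2O3^2-)/2 = 3.13 × 10^-3 mol
n(H2O2) in the aliquot = 3.13 × 10^-3 mol (1:1 ratio)
[H2O2]_dilute = 3.13 × 10^-3 / 0.0254 = 0.123 mol/L
[H2O2]_original = 0.123 × 500.0/19.7 = 3.13 mol/L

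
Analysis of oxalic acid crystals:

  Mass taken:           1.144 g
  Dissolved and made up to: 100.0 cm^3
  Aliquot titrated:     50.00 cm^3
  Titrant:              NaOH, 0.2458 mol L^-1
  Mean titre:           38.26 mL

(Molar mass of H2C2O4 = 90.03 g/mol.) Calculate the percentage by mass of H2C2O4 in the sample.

H2C2O4 + 2 NaOH → Na2C2O4 + 2 H2O
n(NaOH) per titration = 0.03826 × 0.2458 = 9.404 × 10^-3 mol
From the 1:2 ratio, n(H2C2O4) in each aliquot = 1/2 × 9.404 × 10^-3 = 4.702 × 10^-3 mol
n(H2C2O4) in the whole flask = 4.702 × 10^-3 × 100.0/50.00 = 9.404 × 10^-3 mol
mass of H2C2O4 = 9.404 × 10^-3 × 90.03 = 0.8467 g
% H2C2O4 = 0.8467 / 1.144 × 100 = 74.01 %

74.01 %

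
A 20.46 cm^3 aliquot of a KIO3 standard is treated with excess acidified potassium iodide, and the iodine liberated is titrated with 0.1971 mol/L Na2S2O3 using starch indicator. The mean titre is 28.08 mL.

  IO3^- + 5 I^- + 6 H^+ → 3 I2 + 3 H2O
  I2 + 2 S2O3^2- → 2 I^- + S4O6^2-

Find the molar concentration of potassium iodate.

0.04508 mol/L

n(S2O3^2-) = 0.02808 × 0.1971 = 5.535 × 10^-3 mol
n(I2) = n(S2O3^2-)/2 = 2.767 × 10^-3 mol
From the 1:3 ratio, n(IO3^-) in the aliquot = 1/3 × 2.767 × 10^-3 = 9.224 × 10^-4 mol
[IO3^-] = 9.224 × 10^-4 / 0.02046 = 0.04508 mol/L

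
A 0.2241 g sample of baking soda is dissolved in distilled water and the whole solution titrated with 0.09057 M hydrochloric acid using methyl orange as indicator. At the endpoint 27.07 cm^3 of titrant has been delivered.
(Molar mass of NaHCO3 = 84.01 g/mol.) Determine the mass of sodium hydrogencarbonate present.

0.2060 g

NaHCO3 + HCl → NaCl + H2O + CO2
n(HCl) = 0.02707 L × 0.09057 mol/L = 2.452 × 10^-3 mol
n(NaHCO3) = 2.452 × 10^-3 mol (1:1 ratio)
mass of NaHCO3 = 2.452 × 10^-3 × 84.01 g/mol = 0.2060 g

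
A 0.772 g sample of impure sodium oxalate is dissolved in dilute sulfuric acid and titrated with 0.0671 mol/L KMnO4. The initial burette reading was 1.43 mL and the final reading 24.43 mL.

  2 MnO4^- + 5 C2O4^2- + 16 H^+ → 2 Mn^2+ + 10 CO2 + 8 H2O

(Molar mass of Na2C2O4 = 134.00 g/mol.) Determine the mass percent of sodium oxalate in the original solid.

n(KMnO4) = 0.0230 L × 0.0671 mol/L = 1.54 × 10^-3 mol
From the 5:2 ratio, n(Na2C2O4) = 5/2 × 1.54 × 10^-3 = 3.86 × 10^-3 mol
mass of Na2C2O4 = 3.86 × 10^-3 × 134.00 g/mol = 0.517 g
% Na2C2O4 = 0.517 / 0.772 × 100 = 67.0 %

67.0 %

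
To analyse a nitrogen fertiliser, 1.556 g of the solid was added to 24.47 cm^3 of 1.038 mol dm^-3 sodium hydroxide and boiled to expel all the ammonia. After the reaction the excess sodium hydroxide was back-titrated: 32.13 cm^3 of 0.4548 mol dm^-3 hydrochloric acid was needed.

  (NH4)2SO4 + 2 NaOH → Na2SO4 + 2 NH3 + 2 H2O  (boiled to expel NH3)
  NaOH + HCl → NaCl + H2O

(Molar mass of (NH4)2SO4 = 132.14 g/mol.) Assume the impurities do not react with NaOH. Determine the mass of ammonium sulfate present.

0.7127 g

n(NaOH) added = 0.02447 × 1.038 = 0.02540 mol
n(HCl) used in back-titration = 0.03213 × 0.4548 = 0.01461 mol
n(NaOH) left over = 0.01461 mol (1:1 ratio)
n(NaOH) consumed by analyte = 0.02540 − 0.01461 = 0.01079 mol
From the 1:2 ratio, n((NH4)2SO4) = 1/2 × 0.01079 = 5.394 × 10^-3 mol
mass of (NH4)2SO4 = 5.394 × 10^-3 × 132.14 = 0.7127 g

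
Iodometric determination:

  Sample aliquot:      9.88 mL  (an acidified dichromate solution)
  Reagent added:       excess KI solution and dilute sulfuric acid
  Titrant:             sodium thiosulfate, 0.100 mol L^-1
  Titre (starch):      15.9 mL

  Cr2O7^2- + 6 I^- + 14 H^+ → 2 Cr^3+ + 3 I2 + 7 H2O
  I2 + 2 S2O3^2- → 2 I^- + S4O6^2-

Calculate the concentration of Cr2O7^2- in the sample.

0.0268 mol/L

n(S2O3^2-) = 0.0159 × 0.100 = 1.59 × 10^-3 mol
n(I2) = n(S2O3^2-)/2 = 7.95 × 10^-4 mol
From the 1:3 ratio, n(Cr2O7^2-) in the aliquot = 1/3 × 7.95 × 10^-4 = 2.65 × 10^-4 mol
[Cr2O7^2-] = 2.65 × 10^-4 / 0.00988 = 0.0268 mol/L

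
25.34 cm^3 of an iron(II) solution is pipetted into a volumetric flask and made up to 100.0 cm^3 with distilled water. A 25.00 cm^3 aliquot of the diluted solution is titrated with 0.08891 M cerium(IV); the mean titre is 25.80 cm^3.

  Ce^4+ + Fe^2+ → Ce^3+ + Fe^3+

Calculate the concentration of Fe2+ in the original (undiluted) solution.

0.3621 M

n(Ce4+) = 0.02580 × 0.08891 = 2.294 × 10^-3 mol
n(Fe2+) in the aliquot = 2.294 × 10^-3 mol (1:1 ratio)
[Fe2+]_dilute = 2.294 × 10^-3 / 0.02500 = 0.09176 mol/L
Dilution factor = 100.0 / 25.34 = 3.946
[Fe2+]_stock = 0.09176 × 3.946 = 0.3621 mol/L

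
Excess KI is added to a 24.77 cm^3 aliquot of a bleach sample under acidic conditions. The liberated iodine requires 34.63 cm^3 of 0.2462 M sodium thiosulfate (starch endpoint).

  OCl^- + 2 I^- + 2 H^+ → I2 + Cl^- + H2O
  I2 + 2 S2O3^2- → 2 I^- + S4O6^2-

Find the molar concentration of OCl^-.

0.1721 M

n(S2O3^2-) = 0.03463 × 0.2462 = 8.526 × 10^-3 mol
n(I2) = n(S2O3^2-)/2 = 4.263 × 10^-3 mol
n(OCl^-) in the aliquot = 4.263 × 10^-3 mol (1:1 ratio)
[OCl^-] = 4.263 × 10^-3 / 0.02477 = 0.1721 mol/L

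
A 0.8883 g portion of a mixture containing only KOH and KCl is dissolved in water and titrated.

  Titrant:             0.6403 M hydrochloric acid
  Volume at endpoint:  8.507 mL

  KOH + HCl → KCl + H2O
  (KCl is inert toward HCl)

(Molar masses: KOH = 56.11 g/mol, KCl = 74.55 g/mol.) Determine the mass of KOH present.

0.3056 g

n(HCl) = 0.008507 × 0.6403 = 5.447 × 10^-3 mol
Let x = n(KOH), y = n(KCl).
Titrant: 1x = 5.447 × 10^-3;  mass: 56.11x + 74.55y = 0.8883
Solving, x = 5.447 × 10^-3 mol, y = 7.816 × 10^-3 mol
mass of KOH = 5.447 × 10^-3 × 56.11 = 0.3056 g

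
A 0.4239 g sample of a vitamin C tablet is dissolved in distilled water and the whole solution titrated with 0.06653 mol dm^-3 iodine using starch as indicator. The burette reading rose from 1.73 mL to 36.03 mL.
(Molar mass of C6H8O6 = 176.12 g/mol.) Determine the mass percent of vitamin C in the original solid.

C6H8O6 + I2 → C6H6O6 + 2 HI
n(I2) = 0.03430 L × 0.06653 mol/L = 2.282 × 10^-3 mol
n(C6H8O6) = 2.282 × 10^-3 mol (1:1 ratio)
mass of C6H8O6 = 2.282 × 10^-3 × 176.12 g/mol = 0.4019 g
% C6H8O6 = 0.4019 / 0.4239 × 100 = 94.81 %

94.81 %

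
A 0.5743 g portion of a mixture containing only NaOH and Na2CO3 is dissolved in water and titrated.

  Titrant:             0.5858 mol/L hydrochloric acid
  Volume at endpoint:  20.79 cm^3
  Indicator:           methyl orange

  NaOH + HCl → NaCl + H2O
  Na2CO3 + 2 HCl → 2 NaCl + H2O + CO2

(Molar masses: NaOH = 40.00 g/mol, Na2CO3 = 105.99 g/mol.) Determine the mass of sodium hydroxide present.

0.2189 g

n(HCl) = 0.02079 × 0.5858 = 0.01218 mol
Let x = n(NaOH), y = n(Na2CO3).
Titrant: 1x + 2y = 0.01218;  mass: 40.00x + 105.99y = 0.5743
Solving, x = 5.472 × 10^-3 mol, y = 3.353 × 10^-3 mol
mass of NaOH = 5.472 × 10^-3 × 40.00 = 0.2189 g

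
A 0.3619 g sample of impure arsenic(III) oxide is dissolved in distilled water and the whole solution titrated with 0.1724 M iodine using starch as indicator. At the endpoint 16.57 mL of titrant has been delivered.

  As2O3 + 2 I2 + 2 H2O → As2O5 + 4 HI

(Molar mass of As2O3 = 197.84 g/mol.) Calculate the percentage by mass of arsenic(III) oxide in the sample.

78.08 %

n(I2) = 0.01657 L × 0.1724 mol/L = 2.857 × 10^-3 mol
From the 1:2 ratio, n(As2O3) = 1/2 × 2.857 × 10^-3 = 1.428 × 10^-3 mol
mass of As2O3 = 1.428 × 10^-3 × 197.84 g/mol = 0.2826 g
% As2O3 = 0.2826 / 0.3619 × 100 = 78.08 %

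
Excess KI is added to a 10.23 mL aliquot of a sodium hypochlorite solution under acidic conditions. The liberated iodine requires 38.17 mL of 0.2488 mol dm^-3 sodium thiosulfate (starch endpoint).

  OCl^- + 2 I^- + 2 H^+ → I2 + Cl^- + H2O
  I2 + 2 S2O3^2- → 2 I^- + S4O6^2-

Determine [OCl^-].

n(S2O3^2-) = 0.03817 × 0.2488 = 9.497 × 10^-3 mol
n(I2) = n(S2O3^2-)/2 = 4.748 × 10^-3 mol
n(OCl^-) in the aliquot = 4.748 × 10^-3 mol (1:1 ratio)
[OCl^-] = 4.748 × 10^-3 / 0.01023 = 0.4642 mol/L

0.4642 mol/L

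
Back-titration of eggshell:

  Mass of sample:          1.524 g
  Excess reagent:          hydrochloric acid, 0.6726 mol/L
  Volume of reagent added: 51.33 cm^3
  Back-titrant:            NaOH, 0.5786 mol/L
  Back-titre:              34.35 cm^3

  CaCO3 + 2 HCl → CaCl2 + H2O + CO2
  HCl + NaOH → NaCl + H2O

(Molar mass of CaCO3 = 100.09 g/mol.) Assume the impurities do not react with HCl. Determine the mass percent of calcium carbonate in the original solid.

48.11 %

n(HCl) added = 0.05133 × 0.6726 = 0.03452 mol
n(NaOH) used in back-titration = 0.03435 × 0.5786 = 0.01987 mol
n(HCl) left over = 0.01987 mol (1:1 ratio)
n(HCl) consumed by analyte = 0.03452 − 0.01987 = 0.01465 mol
From the 1:2 ratio, n(CaCO3) = 1/2 × 0.01465 = 7.325 × 10^-3 mol
mass of CaCO3 = 7.325 × 10^-3 × 100.09 = 0.7331 g
% CaCO3 = 0.7331 / 1.524 × 100 = 48.11 %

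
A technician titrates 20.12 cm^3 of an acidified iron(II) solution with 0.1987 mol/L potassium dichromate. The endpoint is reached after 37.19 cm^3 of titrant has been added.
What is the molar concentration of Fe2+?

2.204 mol/L

Cr2O7^2- + 6 Fe^2+ + 14 H^+ → 2 Cr^3+ + 6 Fe^3+ + 7 H2O
n(K2Cr2O7) = 0.03719 L × 0.1987 mol/L = 7.390 × 10^-3 mol
From the 6:1 mole ratio, n(Fe2+) = 6/1 × 7.390 × 10^-3 = 0.04434 mol
[Fe2+] = 0.04434 mol / 0.02012 L = 2.204 mol/L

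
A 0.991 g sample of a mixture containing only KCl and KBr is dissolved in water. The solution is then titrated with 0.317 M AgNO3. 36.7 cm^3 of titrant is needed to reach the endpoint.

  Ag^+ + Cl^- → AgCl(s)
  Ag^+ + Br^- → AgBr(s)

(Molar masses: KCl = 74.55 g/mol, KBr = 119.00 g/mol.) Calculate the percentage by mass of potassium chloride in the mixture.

n(AgNO3) = 0.0367 × 0.317 = 0.0116 mol
Let x = n(KCl), y = n(KBr).
Titrant: 1x + 1y = 0.0116;  mass: 74.55x + 119.00y = 0.991
Solving, x = 8.85 × 10^-3 mol, y = 2.78 × 10^-3 mol
mass of KCl = 8.85 × 10^-3 × 74.55 = 0.660 g
% KCl = 0.660 / 0.991 × 100 = 66.6 %

66.6 %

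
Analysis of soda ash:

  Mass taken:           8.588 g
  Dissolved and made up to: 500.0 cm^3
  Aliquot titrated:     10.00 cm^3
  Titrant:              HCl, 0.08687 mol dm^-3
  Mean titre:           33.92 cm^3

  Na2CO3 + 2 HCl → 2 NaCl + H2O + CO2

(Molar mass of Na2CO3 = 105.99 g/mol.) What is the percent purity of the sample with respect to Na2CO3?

n(HCl) per titration = 0.03392 × 0.08687 = 2.947 × 10^-3 mol
From the 1:2 ratio, n(Na2CO3) in each aliquot = 1/2 × 2.947 × 10^-3 = 1.473 × 10^-3 mol
n(Na2CO3) in the whole flask = 1.473 × 10^-3 × 500.0/10.00 = 0.07367 mol
mass of Na2CO3 = 0.07367 × 105.99 = 7.808 g
% Na2CO3 = 7.808 / 8.588 × 100 = 90.92 %

90.92 %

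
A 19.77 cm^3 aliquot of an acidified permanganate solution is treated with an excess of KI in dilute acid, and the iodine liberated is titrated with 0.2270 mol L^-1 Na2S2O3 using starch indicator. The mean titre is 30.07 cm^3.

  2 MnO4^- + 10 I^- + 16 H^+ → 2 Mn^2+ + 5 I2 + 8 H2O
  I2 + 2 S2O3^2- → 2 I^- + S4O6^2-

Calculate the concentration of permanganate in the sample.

0.06905 mol/L

n(S2O3^2-) = 0.03007 × 0.2270 = 6.826 × 10^-3 mol
n(I2) = n(S2O3^2-)/2 = 3.413 × 10^-3 mol
From the 2:5 ratio, n(MnO4^-) in the aliquot = 2/5 × 3.413 × 10^-3 = 1.365 × 10^-3 mol
[MnO4^-] = 1.365 × 10^-3 / 0.01977 = 0.06905 mol/L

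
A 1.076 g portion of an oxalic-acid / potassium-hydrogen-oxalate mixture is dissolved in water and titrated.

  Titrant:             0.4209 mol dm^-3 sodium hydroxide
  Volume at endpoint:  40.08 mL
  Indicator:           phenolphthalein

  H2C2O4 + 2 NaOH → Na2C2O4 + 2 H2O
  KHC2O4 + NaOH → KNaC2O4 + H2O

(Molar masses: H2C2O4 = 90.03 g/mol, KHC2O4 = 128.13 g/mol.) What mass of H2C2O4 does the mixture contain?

n(NaOH) = 0.04008 × 0.4209 = 0.01687 mol
Let x = n(H2C2O4), y = n(KHC2O4).
Titrant: 2x + 1y = 0.01687;  mass: 90.03x + 128.13y = 1.076
Solving, x = 6.530 × 10^-3 mol, y = 3.809 × 10^-3 mol
mass of H2C2O4 = 6.530 × 10^-3 × 90.03 = 0.5879 g

0.5879 g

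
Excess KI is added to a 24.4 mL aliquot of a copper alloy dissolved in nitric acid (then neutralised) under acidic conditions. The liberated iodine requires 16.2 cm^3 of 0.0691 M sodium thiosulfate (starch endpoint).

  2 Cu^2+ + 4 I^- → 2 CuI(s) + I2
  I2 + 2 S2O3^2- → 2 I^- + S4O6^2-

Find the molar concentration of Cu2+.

0.0459 M

n(S2O3^2-) = 0.0162 × 0.0691 = 1.12 × 10^-3 mol
n(I2) = n(S2O3^2-)/2 = 5.60 × 10^-4 mol
From the 2:1 ratio, n(Cu2+) in the aliquot = 2/1 × 5.60 × 10^-4 = 1.12 × 10^-3 mol
[Cu2+] = 1.12 × 10^-3 / 0.0244 = 0.0459 mol/L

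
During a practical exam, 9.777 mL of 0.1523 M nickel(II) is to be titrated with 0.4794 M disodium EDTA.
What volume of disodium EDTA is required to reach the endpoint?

3.106 mL

Ni^2+ + EDTA^4- → [Ni(EDTA)]^2-
n(Ni2+) = 0.009777 L × 0.1523 mol/L = 1.489 × 10^-3 mol
n(EDTA) = 1.489 × 10^-3 mol (1:1 stoichiometry)
V(EDTA) = 1.489 × 10^-3 mol / 0.4794 mol/L = 0.003106 L = 3.106 mL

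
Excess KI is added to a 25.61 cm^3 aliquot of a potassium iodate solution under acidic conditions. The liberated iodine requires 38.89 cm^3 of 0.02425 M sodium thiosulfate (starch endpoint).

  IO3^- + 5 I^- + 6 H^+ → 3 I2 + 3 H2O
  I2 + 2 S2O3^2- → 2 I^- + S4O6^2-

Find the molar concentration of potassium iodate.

n(S2O3^2-) = 0.03889 × 0.02425 = 9.431 × 10^-4 mol
n(I2) = n(S2O3^2-)/2 = 4.715 × 10^-4 mol
From the 1:3 ratio, n(IO3^-) in the aliquot = 1/3 × 4.715 × 10^-4 = 1.572 × 10^-4 mol
[IO3^-] = 1.572 × 10^-4 / 0.02561 = 0.006137 mol/L

0.006137 M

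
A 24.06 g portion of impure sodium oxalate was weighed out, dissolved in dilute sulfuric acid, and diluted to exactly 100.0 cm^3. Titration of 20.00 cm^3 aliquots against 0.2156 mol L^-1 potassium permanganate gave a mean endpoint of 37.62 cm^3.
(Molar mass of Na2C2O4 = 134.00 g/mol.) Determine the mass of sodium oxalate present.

2 MnO4^- + 5 C2O4^2- + 16 H^+ → 2 Mn^2+ + 10 CO2 + 8 H2O
n(KMnO4) per titration = 0.03762 × 0.2156 = 8.111 × 10^-3 mol
From the 5:2 ratio, n(Na2C2O4) in each aliquot = 5/2 × 8.111 × 10^-3 = 0.02028 mol
n(Na2C2O4) in the whole flask = 0.02028 × 100.0/20.00 = 0.1014 mol
mass of Na2C2O4 = 0.1014 × 134.00 = 13.59 g

13.59 g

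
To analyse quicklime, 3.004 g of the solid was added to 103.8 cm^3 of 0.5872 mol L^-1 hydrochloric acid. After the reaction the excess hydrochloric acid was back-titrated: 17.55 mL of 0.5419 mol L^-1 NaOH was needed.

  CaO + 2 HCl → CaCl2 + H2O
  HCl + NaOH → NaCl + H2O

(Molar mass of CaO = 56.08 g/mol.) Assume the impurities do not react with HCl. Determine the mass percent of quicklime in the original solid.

48.02 %

n(HCl) added = 0.1038 × 0.5872 = 0.06095 mol
n(NaOH) used in back-titration = 0.01755 × 0.5419 = 9.510 × 10^-3 mol
n(HCl) left over = 9.510 × 10^-3 mol (1:1 ratio)
n(HCl) consumed by analyte = 0.06095 − 9.510 × 10^-3 = 0.05144 mol
From the 1:2 ratio, n(CaO) = 1/2 × 0.05144 = 0.02572 mol
mass of CaO = 0.02572 × 56.08 = 1.442 g
% CaO = 1.442 / 3.004 × 100 = 48.02 %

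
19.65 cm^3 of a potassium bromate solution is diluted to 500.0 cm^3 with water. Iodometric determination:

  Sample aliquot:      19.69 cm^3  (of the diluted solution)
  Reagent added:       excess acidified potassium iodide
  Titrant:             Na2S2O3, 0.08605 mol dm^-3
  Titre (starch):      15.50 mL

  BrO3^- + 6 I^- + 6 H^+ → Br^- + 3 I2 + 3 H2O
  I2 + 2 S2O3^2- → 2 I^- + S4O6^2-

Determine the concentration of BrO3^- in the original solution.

n(S2O3^2-) = 0.01550 × 0.08605 = 1.334 × 10^-3 mol
n(I2) = n(S2O3^2-)/2 = 6.669 × 10^-4 mol
From the 1:3 ratio, n(BrO3^-) in the aliquot = 1/3 × 6.669 × 10^-4 = 2.223 × 10^-4 mol
[BrO3^-]_dilute = 2.223 × 10^-4 / 0.01969 = 0.01129 mol/L
[BrO3^-]_original = 0.01129 × 500.0/19.65 = 0.2873 mol/L

0.2873 mol/L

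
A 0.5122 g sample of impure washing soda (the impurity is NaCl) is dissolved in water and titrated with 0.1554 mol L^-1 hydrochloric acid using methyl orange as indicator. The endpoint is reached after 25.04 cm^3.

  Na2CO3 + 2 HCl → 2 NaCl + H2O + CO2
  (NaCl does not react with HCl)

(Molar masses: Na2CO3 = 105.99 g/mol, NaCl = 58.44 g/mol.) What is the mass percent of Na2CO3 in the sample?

40.26 %

n(HCl) = 0.02504 × 0.1554 = 3.891 × 10^-3 mol
Let x = n(Na2CO3), y = n(NaCl).
Titrant: 2x = 3.891 × 10^-3;  mass: 105.99x + 58.44y = 0.5122
Solving, x = 1.946 × 10^-3 mol, y = 5.236 × 10^-3 mol
mass of Na2CO3 = 1.946 × 10^-3 × 105.99 = 0.2062 g
% Na2CO3 = 0.2062 / 0.5122 × 100 = 40.26 %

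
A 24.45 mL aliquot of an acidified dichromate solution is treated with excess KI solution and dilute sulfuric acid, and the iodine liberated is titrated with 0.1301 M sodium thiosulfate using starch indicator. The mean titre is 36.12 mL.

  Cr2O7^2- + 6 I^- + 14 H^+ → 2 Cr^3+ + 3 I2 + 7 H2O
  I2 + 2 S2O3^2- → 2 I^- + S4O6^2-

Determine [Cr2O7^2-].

n(S2O3^2-) = 0.03612 × 0.1301 = 4.699 × 10^-3 mol
n(I2) = n(S2O3^2-)/2 = 2.350 × 10^-3 mol
From the 1:3 ratio, n(Cr2O7^2-) in the aliquot = 1/3 × 2.350 × 10^-3 = 7.832 × 10^-4 mol
[Cr2O7^2-] = 7.832 × 10^-4 / 0.02445 = 0.03203 mol/L

0.03203 M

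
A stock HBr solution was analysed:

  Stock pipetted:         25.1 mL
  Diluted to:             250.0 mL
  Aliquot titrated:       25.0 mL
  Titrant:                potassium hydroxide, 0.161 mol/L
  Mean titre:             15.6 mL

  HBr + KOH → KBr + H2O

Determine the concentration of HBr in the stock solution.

n(KOH) = 0.0156 × 0.161 = 2.51 × 10^-3 mol
n(HBr) in the aliquot = 2.51 × 10^-3 mol (1:1 ratio)
[HBr]_dilute = 2.51 × 10^-3 / 0.0250 = 0.100 mol/L
Dilution factor = 250.0 / 25.1 = 9.960
[HBr]_stock = 0.100 × 9.960 = 1.00 mol/L

1.00 mol/L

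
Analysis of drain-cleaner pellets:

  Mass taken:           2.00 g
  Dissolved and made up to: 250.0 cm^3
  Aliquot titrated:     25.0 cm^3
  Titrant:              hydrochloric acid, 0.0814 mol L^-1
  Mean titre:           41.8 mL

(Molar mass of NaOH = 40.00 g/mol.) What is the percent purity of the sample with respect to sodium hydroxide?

NaOH + HCl → NaCl + H2O
n(HCl) per titration = 0.0418 × 0.0814 = 3.40 × 10^-3 mol
n(NaOH) in each aliquot = 3.40 × 10^-3 mol (1:1 ratio)
n(NaOH) in the whole flask = 3.40 × 10^-3 × 250.0/25.0 = 0.0340 mol
mass of NaOH = 0.0340 × 40.00 = 1.36 g
% NaOH = 1.36 / 2.00 × 100 = 68.1 %

68.1 %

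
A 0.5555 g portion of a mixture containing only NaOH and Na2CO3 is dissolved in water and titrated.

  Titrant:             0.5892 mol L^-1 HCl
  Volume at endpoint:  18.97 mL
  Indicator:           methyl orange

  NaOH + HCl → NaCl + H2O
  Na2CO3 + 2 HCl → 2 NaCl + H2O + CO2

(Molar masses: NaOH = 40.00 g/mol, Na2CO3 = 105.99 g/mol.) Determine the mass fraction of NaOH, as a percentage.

20.41 %

n(HCl) = 0.01897 × 0.5892 = 0.01118 mol
Let x = n(NaOH), y = n(Na2CO3).
Titrant: 1x + 2y = 0.01118;  mass: 40.00x + 105.99y = 0.5555
Solving, x = 2.834 × 10^-3 mol, y = 4.171 × 10^-3 mol
mass of NaOH = 2.834 × 10^-3 × 40.00 = 0.1134 g
% NaOH = 0.1134 / 0.5555 × 100 = 20.41 %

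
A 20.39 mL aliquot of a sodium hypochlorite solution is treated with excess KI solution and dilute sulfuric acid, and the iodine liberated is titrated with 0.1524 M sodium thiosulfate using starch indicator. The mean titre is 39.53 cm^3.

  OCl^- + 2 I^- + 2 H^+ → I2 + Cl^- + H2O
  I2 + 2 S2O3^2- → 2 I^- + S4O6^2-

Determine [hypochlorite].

n(S2O3^2-) = 0.03953 × 0.1524 = 6.024 × 10^-3 mol
n(I2) = n(S2O3^2-)/2 = 3.012 × 10^-3 mol
n(OCl^-) in the aliquot = 3.012 × 10^-3 mol (1:1 ratio)
[OCl^-] = 3.012 × 10^-3 / 0.02039 = 0.1477 mol/L

0.1477 M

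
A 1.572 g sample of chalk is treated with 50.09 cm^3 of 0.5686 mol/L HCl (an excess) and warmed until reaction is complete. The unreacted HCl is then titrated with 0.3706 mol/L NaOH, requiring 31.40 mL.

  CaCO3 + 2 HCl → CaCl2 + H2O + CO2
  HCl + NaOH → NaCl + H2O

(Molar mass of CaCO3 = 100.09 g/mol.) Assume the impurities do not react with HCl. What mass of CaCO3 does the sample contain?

0.8430 g

n(HCl) added = 0.05009 × 0.5686 = 0.02848 mol
n(NaOH) used in back-titration = 0.03140 × 0.3706 = 0.01164 mol
n(HCl) left over = 0.01164 mol (1:1 ratio)
n(HCl) consumed by analyte = 0.02848 − 0.01164 = 0.01684 mol
From the 1:2 ratio, n(CaCO3) = 1/2 × 0.01684 = 8.422 × 10^-3 mol
mass of CaCO3 = 8.422 × 10^-3 × 100.09 = 0.8430 g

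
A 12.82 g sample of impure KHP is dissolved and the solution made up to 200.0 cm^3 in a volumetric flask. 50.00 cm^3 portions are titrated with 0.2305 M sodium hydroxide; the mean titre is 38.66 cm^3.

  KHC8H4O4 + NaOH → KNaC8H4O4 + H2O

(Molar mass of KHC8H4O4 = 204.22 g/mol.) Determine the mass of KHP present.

n(NaOH) per titration = 0.03866 × 0.2305 = 8.911 × 10^-3 mol
n(KHC8H4O4) in each aliquot = 8.911 × 10^-3 mol (1:1 ratio)
n(KHC8H4O4) in the whole flask = 8.911 × 10^-3 × 200.0/50.00 = 0.03564 mol
mass of KHC8H4O4 = 0.03564 × 204.22 = 7.279 g

7.279 g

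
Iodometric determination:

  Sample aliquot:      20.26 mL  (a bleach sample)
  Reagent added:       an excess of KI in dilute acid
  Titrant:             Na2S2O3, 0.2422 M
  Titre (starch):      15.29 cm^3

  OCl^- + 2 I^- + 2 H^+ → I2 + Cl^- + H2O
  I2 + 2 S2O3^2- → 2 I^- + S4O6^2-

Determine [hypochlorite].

n(S2O3^2-) = 0.01529 × 0.2422 = 3.703 × 10^-3 mol
n(I2) = n(S2O3^2-)/2 = 1.852 × 10^-3 mol
n(OCl^-) in the aliquot = 1.852 × 10^-3 mol (1:1 ratio)
[OCl^-] = 1.852 × 10^-3 / 0.02026 = 0.09139 mol/L

0.09139 M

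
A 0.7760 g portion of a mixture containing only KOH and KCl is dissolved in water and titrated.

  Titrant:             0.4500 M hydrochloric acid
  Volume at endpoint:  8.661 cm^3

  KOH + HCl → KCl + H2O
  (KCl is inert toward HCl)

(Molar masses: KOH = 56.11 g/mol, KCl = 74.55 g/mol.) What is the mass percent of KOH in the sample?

28.18 %

n(HCl) = 0.008661 × 0.4500 = 3.897 × 10^-3 mol
Let x = n(KOH), y = n(KCl).
Titrant: 1x = 3.897 × 10^-3;  mass: 56.11x + 74.55y = 0.7760
Solving, x = 3.897 × 10^-3 mol, y = 7.476 × 10^-3 mol
mass of KOH = 3.897 × 10^-3 × 56.11 = 0.2187 g
% KOH = 0.2187 / 0.7760 × 100 = 28.18 %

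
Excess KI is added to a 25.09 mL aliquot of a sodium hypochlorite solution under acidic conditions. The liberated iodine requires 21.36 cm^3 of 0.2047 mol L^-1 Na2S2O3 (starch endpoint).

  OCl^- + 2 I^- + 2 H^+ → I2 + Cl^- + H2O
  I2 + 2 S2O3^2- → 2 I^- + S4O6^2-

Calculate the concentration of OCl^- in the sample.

n(S2O3^2-) = 0.02136 × 0.2047 = 4.372 × 10^-3 mol
n(I2) = n(S2O3^2-)/2 = 2.186 × 10^-3 mol
n(OCl^-) in the aliquot = 2.186 × 10^-3 mol (1:1 ratio)
[OCl^-] = 2.186 × 10^-3 / 0.02509 = 0.08713 mol/L

0.08713 mol/L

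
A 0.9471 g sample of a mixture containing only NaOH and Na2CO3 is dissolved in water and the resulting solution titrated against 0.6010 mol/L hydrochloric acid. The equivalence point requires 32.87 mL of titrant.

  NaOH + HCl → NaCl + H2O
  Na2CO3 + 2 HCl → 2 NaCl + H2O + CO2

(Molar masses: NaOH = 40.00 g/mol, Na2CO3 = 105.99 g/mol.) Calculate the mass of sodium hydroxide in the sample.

n(HCl) = 0.03287 × 0.6010 = 0.01975 mol
Let x = n(NaOH), y = n(Na2CO3).
Titrant: 1x + 2y = 0.01975;  mass: 40.00x + 105.99y = 0.9471
Solving, x = 7.681 × 10^-3 mol, y = 6.037 × 10^-3 mol
mass of NaOH = 7.681 × 10^-3 × 40.00 = 0.3072 g

0.3072 g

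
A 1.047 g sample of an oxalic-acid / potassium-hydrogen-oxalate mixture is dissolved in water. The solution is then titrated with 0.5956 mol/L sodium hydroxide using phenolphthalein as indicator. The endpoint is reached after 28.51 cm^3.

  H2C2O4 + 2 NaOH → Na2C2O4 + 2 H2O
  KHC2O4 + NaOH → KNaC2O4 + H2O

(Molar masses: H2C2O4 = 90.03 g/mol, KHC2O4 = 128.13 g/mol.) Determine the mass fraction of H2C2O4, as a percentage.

n(NaOH) = 0.02851 × 0.5956 = 0.01698 mol
Let x = n(H2C2O4), y = n(KHC2O4).
Titrant: 2x + 1y = 0.01698;  mass: 90.03x + 128.13y = 1.047
Solving, x = 6.790 × 10^-3 mol, y = 3.400 × 10^-3 mol
mass of H2C2O4 = 6.790 × 10^-3 × 90.03 = 0.6113 g
% H2C2O4 = 0.6113 / 1.047 × 100 = 58.39 %

58.39 %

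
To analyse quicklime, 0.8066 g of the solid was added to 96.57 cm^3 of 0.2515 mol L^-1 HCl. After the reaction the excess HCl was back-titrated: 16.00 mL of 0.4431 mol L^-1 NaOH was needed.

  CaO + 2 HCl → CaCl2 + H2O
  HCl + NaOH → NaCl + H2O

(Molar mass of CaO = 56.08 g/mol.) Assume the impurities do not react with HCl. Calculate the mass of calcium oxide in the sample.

n(HCl) added = 0.09657 × 0.2515 = 0.02429 mol
n(NaOH) used in back-titration = 0.01600 × 0.4431 = 7.090 × 10^-3 mol
n(HCl) left over = 7.090 × 10^-3 mol (1:1 ratio)
n(HCl) consumed by analyte = 0.02429 − 7.090 × 10^-3 = 0.01720 mol
From the 1:2 ratio, n(CaO) = 1/2 × 0.01720 = 8.599 × 10^-3 mol
mass of CaO = 8.599 × 10^-3 × 56.08 = 0.4822 g

0.4822 g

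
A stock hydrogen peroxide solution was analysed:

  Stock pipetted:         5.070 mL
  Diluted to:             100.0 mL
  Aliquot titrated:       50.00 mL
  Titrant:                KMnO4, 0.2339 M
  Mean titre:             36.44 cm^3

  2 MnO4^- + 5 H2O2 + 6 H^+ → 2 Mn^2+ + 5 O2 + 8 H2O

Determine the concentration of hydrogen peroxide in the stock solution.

8.406 M

n(KMnO4) = 0.03644 × 0.2339 = 8.523 × 10^-3 mol
From the 5:2 ratio, n(H2O2) in the aliquot = 5/2 × 8.523 × 10^-3 = 0.02131 mol
[H2O2]_dilute = 0.02131 / 0.05000 = 0.4262 mol/L
Dilution factor = 100.0 / 5.070 = 19.72
[H2O2]_stock = 0.4262 × 19.72 = 8.406 mol/L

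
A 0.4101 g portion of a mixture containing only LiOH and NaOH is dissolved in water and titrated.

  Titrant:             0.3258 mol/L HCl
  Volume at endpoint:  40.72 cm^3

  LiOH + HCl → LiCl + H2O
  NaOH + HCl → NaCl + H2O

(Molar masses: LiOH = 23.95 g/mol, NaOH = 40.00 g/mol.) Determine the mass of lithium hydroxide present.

n(HCl) = 0.04072 × 0.3258 = 0.01327 mol
Let x = n(LiOH), y = n(NaOH).
Titrant: 1x + 1y = 0.01327;  mass: 23.95x + 40.00y = 0.4101
Solving, x = 7.512 × 10^-3 mol, y = 5.755 × 10^-3 mol
mass of LiOH = 7.512 × 10^-3 × 23.95 = 0.1799 g

0.1799 g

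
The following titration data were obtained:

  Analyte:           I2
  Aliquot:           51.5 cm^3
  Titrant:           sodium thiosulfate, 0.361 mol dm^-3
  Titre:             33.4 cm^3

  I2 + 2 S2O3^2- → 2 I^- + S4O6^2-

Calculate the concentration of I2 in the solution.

n(Na2S2O3) = 0.0334 L × 0.361 mol/L = 0.0121 mol
From the 1:2 mole ratio, n(I2) = 1/2 × 0.0121 = 6.03 × 10^-3 mol
[I2] = 6.03 × 10^-3 mol / 0.0515 L = 0.117 mol/L

0.117 mol/L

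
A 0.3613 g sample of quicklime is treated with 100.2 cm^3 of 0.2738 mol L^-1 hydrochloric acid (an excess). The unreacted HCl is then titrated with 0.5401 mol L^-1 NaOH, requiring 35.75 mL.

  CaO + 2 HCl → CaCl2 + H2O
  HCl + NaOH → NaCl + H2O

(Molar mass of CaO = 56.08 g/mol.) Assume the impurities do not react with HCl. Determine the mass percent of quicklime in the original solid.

63.07 %

n(HCl) added = 0.1002 × 0.2738 = 0.02743 mol
n(NaOH) used in back-titration = 0.03575 × 0.5401 = 0.01931 mol
n(HCl) left over = 0.01931 mol (1:1 ratio)
n(HCl) consumed by analyte = 0.02743 − 0.01931 = 8.126 × 10^-3 mol
From the 1:2 ratio, n(CaO) = 1/2 × 8.126 × 10^-3 = 4.063 × 10^-3 mol
mass of CaO = 4.063 × 10^-3 × 56.08 = 0.2279 g
% CaO = 0.2279 / 0.3613 × 100 = 63.07 %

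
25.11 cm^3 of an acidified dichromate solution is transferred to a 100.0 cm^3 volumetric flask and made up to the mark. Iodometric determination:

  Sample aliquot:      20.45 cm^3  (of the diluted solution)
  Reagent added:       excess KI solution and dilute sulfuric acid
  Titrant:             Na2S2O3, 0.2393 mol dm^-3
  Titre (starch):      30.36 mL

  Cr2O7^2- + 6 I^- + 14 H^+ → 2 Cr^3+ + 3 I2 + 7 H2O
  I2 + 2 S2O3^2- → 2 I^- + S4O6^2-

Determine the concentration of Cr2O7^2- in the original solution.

n(S2O3^2-) = 0.03036 × 0.2393 = 7.265 × 10^-3 mol
n(I2) = n(S2O3^2-)/2 = 3.633 × 10^-3 mol
From the 1:3 ratio, n(Cr2O7^2-) in the aliquot = 1/3 × 3.633 × 10^-3 = 1.211 × 10^-3 mol
[Cr2O7^2-]_dilute = 1.211 × 10^-3 / 0.02045 = 0.05921 mol/L
[Cr2O7^2-]_original = 0.05921 × 100.0/25.11 = 0.2358 mol/L

0.2358 mol/L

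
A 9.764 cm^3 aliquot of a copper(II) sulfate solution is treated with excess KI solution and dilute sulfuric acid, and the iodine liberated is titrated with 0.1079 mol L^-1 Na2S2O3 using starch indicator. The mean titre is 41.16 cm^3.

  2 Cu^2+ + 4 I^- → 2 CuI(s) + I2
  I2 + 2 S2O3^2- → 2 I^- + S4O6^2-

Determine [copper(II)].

n(S2O3^2-) = 0.04116 × 0.1079 = 4.441 × 10^-3 mol
n(I2) = n(S2O3^2-)/2 = 2.221 × 10^-3 mol
From the 2:1 ratio, n(Cu2+) in the aliquot = 2/1 × 2.221 × 10^-3 = 4.441 × 10^-3 mol
[Cu2+] = 4.441 × 10^-3 / 0.009764 = 0.4549 mol/L

0.4549 mol/L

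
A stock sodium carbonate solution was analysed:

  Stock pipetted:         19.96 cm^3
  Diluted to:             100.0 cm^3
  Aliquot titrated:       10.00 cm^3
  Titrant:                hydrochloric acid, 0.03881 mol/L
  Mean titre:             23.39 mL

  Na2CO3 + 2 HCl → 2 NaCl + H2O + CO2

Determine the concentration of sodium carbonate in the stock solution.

0.2274 mol/L

n(HCl) = 0.02339 × 0.03881 = 9.078 × 10^-4 mol
From the 1:2 ratio, n(Na2CO3) in the aliquot = 1/2 × 9.078 × 10^-4 = 4.539 × 10^-4 mol
[Na2CO3]_dilute = 4.539 × 10^-4 / 0.01000 = 0.04539 mol/L
Dilution factor = 100.0 / 19.96 = 5.010
[Na2CO3]_stock = 0.04539 × 5.010 = 0.2274 mol/L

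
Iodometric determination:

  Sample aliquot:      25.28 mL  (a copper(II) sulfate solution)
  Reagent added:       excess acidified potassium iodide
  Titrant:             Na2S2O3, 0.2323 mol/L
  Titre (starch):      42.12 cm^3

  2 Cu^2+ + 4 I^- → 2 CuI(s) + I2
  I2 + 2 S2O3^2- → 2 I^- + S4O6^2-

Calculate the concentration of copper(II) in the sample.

0.3870 mol/L

n(S2O3^2-) = 0.04212 × 0.2323 = 9.784 × 10^-3 mol
n(I2) = n(S2O3^2-)/2 = 4.892 × 10^-3 mol
From the 2:1 ratio, n(Cu2+) in the aliquot = 2/1 × 4.892 × 10^-3 = 9.784 × 10^-3 mol
[Cu2+] = 9.784 × 10^-3 / 0.02528 = 0.3870 mol/L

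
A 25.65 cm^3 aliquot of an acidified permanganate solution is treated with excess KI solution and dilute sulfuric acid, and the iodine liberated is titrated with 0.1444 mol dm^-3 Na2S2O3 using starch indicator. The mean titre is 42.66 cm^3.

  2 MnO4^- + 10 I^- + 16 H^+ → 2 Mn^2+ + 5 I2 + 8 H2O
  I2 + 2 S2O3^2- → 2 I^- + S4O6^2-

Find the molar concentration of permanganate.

n(S2O3^2-) = 0.04266 × 0.1444 = 6.160 × 10^-3 mol
n(I2) = n(S2O3^2-)/2 = 3.080 × 10^-3 mol
From the 2:5 ratio, n(MnO4^-) in the aliquot = 2/5 × 3.080 × 10^-3 = 1.232 × 10^-3 mol
[MnO4^-] = 1.232 × 10^-3 / 0.02565 = 0.04803 mol/L

0.04803 mol/L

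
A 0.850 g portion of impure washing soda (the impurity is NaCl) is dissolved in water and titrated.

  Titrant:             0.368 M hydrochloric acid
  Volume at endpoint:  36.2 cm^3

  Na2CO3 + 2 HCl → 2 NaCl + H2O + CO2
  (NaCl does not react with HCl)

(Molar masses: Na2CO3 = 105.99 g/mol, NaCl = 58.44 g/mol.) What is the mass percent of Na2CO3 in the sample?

n(HCl) = 0.0362 × 0.368 = 0.0133 mol
Let x = n(Na2CO3), y = n(NaCl).
Titrant: 2x = 0.0133;  mass: 105.99x + 58.44y = 0.850
Solving, x = 6.66 × 10^-3 mol, y = 2.46 × 10^-3 mol
mass of Na2CO3 = 6.66 × 10^-3 × 105.99 = 0.706 g
% Na2CO3 = 0.706 / 0.850 × 100 = 83.1 %

83.1 %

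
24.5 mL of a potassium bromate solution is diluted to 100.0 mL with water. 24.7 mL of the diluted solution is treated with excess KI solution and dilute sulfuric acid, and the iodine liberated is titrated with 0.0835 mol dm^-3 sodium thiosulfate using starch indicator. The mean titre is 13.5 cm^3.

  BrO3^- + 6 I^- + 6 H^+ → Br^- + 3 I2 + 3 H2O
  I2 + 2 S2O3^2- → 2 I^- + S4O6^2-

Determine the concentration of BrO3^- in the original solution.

n(S2O3^2-) = 0.0135 × 0.0835 = 1.13 × 10^-3 mol
n(I2) = n(S2O3^2-)/2 = 5.64 × 10^-4 mol
From the 1:3 ratio, n(BrO3^-) in the aliquot = 1/3 × 5.64 × 10^-4 = 1.88 × 10^-4 mol
[BrO3^-]_dilute = 1.88 × 10^-4 / 0.0247 = 0.00761 mol/L
[BrO3^-]_original = 0.00761 × 100.0/24.5 = 0.0310 mol/L

0.0310 mol/L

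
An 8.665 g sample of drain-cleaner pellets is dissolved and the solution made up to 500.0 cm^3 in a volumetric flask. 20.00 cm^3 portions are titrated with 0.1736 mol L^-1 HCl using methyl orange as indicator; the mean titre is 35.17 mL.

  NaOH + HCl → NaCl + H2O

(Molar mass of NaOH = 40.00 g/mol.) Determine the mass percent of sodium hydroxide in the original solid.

70.46 %

n(HCl) per titration = 0.03517 × 0.1736 = 6.106 × 10^-3 mol
n(NaOH) in each aliquot = 6.106 × 10^-3 mol (1:1 ratio)
n(NaOH) in the whole flask = 6.106 × 10^-3 × 500.0/20.00 = 0.1526 mol
mass of NaOH = 0.1526 × 40.00 = 6.106 g
% NaOH = 6.106 / 8.665 × 100 = 70.46 %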